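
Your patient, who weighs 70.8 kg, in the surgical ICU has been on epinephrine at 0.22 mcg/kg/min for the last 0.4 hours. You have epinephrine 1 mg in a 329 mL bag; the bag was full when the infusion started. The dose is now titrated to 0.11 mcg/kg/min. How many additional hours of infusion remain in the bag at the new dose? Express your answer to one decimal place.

Initial rate:
Dose = 0.22 mcg/kg/min × 70.8 kg = 15.576 mcg/min
15.576 mcg/min × 60 min/hr = 934.56 mcg/hr
Concentration = 1 mg ÷ 329 mL = 0.003039514 mg/mL = 3.039514 mcg/mL
Rate = 934.56 mcg/hr ÷ 3.039514 mcg/mL = 307.4702 mL/hr
Volume infused so far = 307.4702 mL/hr × 0.4 hr = 122.9881 mL
Volume remaining = 329 − 122.9881 = 206.0119 mL
New rate:
Dose = 0.11 mcg/kg/min × 70.8 kg = 7.788 mcg/min
7.788 mcg/min × 60 min/hr = 467.28 mcg/hr
Rate = 467.28 mcg/hr ÷ 3.039514 mcg/mL = 153.7351 mL/hr
Time remaining = 206.0119 mL ÷ 153.7351 mL/hr = 1.340045 hr

1.3 hours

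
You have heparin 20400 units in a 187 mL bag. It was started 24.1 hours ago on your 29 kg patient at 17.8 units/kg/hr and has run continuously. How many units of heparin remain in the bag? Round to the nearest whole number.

7960 units

Dose = 17.8 units/kg/hr × 29 kg = 516.2 units/hr
Concentration = 20400 units ÷ 187 mL = 109.0909 units/mL
Rate = 516.2 units/hr ÷ 109.0909 units/mL = 4.731833 mL/hr
Volume infused = 4.731833 mL/hr × 24.1 hr = 114.0372 mL
Volume remaining = 187 − 114.0372 = 72.96282 mL
Drug remaining = 72.96282 mL × 109.0909 units/mL = 7959.58 units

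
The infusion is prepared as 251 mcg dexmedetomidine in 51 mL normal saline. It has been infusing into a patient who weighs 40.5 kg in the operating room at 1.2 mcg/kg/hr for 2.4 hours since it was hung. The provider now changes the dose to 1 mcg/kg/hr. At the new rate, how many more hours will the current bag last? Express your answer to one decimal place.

3.3 hours

Initial rate:
Dose = 1.2 mcg/kg/hr × 40.5 kg = 48.6 mcg/hr
Concentration = 251 mcg ÷ 51 mL = 4.921569 mcg/mL
Rate = 48.6 mcg/hr ÷ 4.921569 mcg/mL = 9.8749 mL/hr
Volume infused so far = 9.8749 mL/hr × 2.4 hr = 23.69976 mL
Volume remaining = 51 − 23.69976 = 27.30024 mL
New rate:
Dose = 1 mcg/kg/hr × 40.5 kg = 40.5 mcg/hr
Rate = 40.5 mcg/hr ÷ 4.921569 mcg/mL = 8.229084 mL/hr
Time remaining = 27.30024 mL ÷ 8.229084 mL/hr = 3.317531 hr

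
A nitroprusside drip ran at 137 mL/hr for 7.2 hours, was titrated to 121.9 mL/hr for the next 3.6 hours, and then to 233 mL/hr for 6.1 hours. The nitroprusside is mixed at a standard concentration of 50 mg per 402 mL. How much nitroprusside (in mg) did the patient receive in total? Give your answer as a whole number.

Concentration = 50 mg ÷ 402 mL = 0.1243781 mg/mL
Stage 1: 137 mL/hr × 7.2 hr = 986.4 mL → 986.4 mL × 0.1243781 mg/mL = 122.6866 mg
Stage 2: 121.9 mL/hr × 3.6 hr = 438.84 mL → 438.84 mL × 0.1243781 mg/mL = 54.58209 mg
Stage 3: 233 mL/hr × 6.1 hr = 1421.3 mL → 1421.3 mL × 0.1243781 mg/mL = 176.7786 mg
Total = 122.6866 + 54.58209 + 176.7786 = 354.0473 mg

354 mg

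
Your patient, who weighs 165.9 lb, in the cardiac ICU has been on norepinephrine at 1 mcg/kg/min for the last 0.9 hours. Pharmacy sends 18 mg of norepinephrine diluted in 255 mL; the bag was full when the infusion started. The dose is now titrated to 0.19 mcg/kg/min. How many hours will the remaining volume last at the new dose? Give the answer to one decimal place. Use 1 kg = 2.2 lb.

Initial rate:
Weight = 165.9 lb ÷ 2.2 lb/kg = 75.40909 kg
Dose = 1 mcg/kg/min × 75.40909 kg = 75.40909 mcg/min
75.40909 mcg/min × 60 min/hr = 4524.545 mcg/hr
Concentration = 18 mg ÷ 255 mL = 0.07058824 mg/mL = 70.58824 mcg/mL
Rate = 4524.545 mcg/hr ÷ 70.58824 mcg/mL = 64.09773 mL/hr
Volume infused so far = 64.09773 mL/hr × 0.9 hr = 57.68795 mL
Volume remaining = 255 − 57.68795 = 197.312 mL
New rate:
Dose = 0.19 mcg/kg/min × 75.40909 kg = 14.32773 mcg/min
14.32773 mcg/min × 60 min/hr = 859.6636 mcg/hr
Rate = 859.6636 mcg/hr ÷ 70.58824 mcg/mL = 12.17857 mL/hr
Time remaining = 197.312 mL ÷ 12.17857 mL/hr = 16.20158 hr

16.2 hours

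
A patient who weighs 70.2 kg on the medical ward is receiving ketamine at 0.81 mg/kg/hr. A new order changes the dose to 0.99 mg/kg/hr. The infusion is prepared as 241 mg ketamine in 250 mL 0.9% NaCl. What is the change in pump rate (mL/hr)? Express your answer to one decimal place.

At the current dose:
Dose = 0.81 mg/kg/hr × 70.2 kg = 56.862 mg/hr
Concentration = 241 mg ÷ 250 mL = 0.964 mg/mL
Rate = 56.862 mg/hr ÷ 0.964 mg/mL = 58.98548 mL/hr
At the new dose:
Dose = 0.99 mg/kg/hr × 70.2 kg = 69.498 mg/hr
Rate = 69.498 mg/hr ÷ 0.964 mg/mL = 72.09336 mL/hr
Change = 72.09336 − 58.98548 = 13.10788 mL/hr → 13.10788 mL/hr increase

13.1 mL/hr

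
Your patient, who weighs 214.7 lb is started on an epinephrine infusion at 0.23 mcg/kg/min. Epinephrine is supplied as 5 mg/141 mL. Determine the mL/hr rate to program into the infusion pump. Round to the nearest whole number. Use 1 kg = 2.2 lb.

Weight = 214.7 lb ÷ 2.2 lb/kg = 97.59091 kg
Dose = 0.23 mcg/kg/min × 97.59091 kg = 22.44591 mcg/min
22.44591 mcg/min × 60 min/hr = 1346.755 mcg/hr
Concentration = 5 mg ÷ 141 mL = 0.03546099 mg/mL = 35.46099 mcg/mL
Rate = 1346.755 mcg/hr ÷ 35.46099 mcg/mL = 37.97848 mL/hr

38 mL/hr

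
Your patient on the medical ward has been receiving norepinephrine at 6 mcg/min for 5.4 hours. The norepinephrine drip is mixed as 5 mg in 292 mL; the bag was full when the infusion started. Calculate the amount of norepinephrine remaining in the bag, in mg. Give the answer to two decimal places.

6 mcg/min × 60 min/hr = 360 mcg/hr
Concentration = 5 mg ÷ 292 mL = 0.01712329 mg/mL = 17.12329 mcg/mL
Rate = 360 mcg/hr ÷ 17.12329 mcg/mL = 21.024 mL/hr
Volume infused = 21.024 mL/hr × 5.4 hr = 113.5296 mL
Volume remaining = 292 − 113.5296 = 178.4704 mL
Drug remaining = 178.4704 mL × 17.12329 mcg/mL = 3056 mcg = 3.056 mg

3.06 mg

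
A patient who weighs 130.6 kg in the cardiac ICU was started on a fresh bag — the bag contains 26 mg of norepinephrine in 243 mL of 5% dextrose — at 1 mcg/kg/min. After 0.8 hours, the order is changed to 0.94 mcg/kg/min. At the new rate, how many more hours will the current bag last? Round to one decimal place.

Initial rate:
Dose = 1 mcg/kg/min × 130.6 kg = 130.6 mcg/min
130.6 mcg/min × 60 min/hr = 7836 mcg/hr
Concentration = 26 mg ÷ 243 mL = 0.1069959 mg/mL = 106.9959 mcg/mL
Rate = 7836 mcg/hr ÷ 106.9959 mcg/mL = 73.23646 mL/hr
Volume infused so far = 73.23646 mL/hr × 0.8 hr = 58.58917 mL
Volume remaining = 243 − 58.58917 = 184.4108 mL
New rate:
Dose = 0.94 mcg/kg/min × 130.6 kg = 122.764 mcg/min
122.764 mcg/min × 60 min/hr = 7365.84 mcg/hr
Rate = 7365.84 mcg/hr ÷ 106.9959 mcg/mL = 68.84227 mL/hr
Time remaining = 184.4108 mL ÷ 68.84227 mL/hr = 2.678744 hr

2.7 hours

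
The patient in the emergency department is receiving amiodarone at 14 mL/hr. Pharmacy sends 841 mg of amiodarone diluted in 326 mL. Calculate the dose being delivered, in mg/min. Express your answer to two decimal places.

0.60 mg/min

Concentration = 841 mg ÷ 326 mL = 2.579755 mg/mL
Drug rate = 14 mL/hr × 2.579755 mg/mL = 36.11656 mg/hr
36.11656 mg/hr ÷ 60 min/hr = 0.6019427 mg/min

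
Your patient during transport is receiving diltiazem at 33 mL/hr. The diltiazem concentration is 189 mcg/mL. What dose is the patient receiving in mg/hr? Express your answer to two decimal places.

6.24 mg/hr

Concentration = 189 mcg/mL = 0.189 mg/mL
Drug rate = 33 mL/hr × 0.189 mg/mL = 6.237 mg/hr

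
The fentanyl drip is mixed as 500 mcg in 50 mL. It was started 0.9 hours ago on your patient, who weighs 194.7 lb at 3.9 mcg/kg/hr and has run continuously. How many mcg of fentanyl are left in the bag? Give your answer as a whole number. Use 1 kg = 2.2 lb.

189 mcg

Weight = 194.7 lb ÷ 2.2 lb/kg = 88.5 kg
Dose = 3.9 mcg/kg/hr × 88.5 kg = 345.15 mcg/hr
Concentration = 500 mcg ÷ 50 mL = 10 mcg/mL
Rate = 345.15 mcg/hr ÷ 10 mcg/mL = 34.515 mL/hr
Volume infused = 34.515 mL/hr × 0.9 hr = 31.0635 mL
Volume remaining = 50 − 31.0635 = 18.9365 mL
Drug remaining = 18.9365 mL × 10 mcg/mL = 189.365 mcg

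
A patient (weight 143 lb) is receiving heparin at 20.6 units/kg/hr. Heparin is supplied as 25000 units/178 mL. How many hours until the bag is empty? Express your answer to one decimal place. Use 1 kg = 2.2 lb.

18.7 hours

Weight = 143 lb ÷ 2.2 lb/kg = 65 kg
Dose = 20.6 units/kg/hr × 65 kg = 1339 units/hr
Concentration = 25000 units ÷ 178 mL = 140.4494 units/mL
Rate = 1339 units/hr ÷ 140.4494 units/mL = 9.53368 mL/hr
Duration = 178 mL ÷ 9.53368 mL/hr = 18.67065 hr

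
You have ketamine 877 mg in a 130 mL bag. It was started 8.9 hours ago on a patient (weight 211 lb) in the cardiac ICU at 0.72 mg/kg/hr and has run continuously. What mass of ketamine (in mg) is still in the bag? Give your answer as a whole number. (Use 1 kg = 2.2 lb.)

Weight = 211 lb ÷ 2.2 lb/kg = 95.90909 kg
Dose = 0.72 mg/kg/hr × 95.90909 kg = 69.05455 mg/hr
Concentration = 877 mg ÷ 130 mL = 6.746154 mg/mL
Rate = 69.05455 mg/hr ÷ 6.746154 mg/mL = 10.23614 mL/hr
Volume infused = 10.23614 mL/hr × 8.9 hr = 91.10161 mL
Volume remaining = 130 − 91.10161 = 38.89839 mL
Drug remaining = 38.89839 mL × 6.746154 mg/mL = 262.4145 mg

262 mg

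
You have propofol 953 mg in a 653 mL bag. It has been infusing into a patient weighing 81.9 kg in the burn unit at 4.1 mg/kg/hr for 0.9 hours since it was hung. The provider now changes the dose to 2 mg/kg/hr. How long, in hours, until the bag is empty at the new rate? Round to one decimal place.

4.0 hours

Initial rate:
Dose = 4.1 mg/kg/hr × 81.9 kg = 335.79 mg/hr
Concentration = 953 mg ÷ 653 mL = 1.459418 mg/mL
Rate = 335.79 mg/hr ÷ 1.459418 mg/mL = 230.0849 mL/hr
Volume infused so far = 230.0849 mL/hr × 0.9 hr = 207.0764 mL
Volume remaining = 653 − 207.0764 = 445.9236 mL
New rate:
Dose = 2 mg/kg/hr × 81.9 kg = 163.8 mg/hr
Rate = 163.8 mg/hr ÷ 1.459418 mg/mL = 112.2365 mL/hr
Time remaining = 445.9236 mL ÷ 112.2365 mL/hr = 3.973071 hr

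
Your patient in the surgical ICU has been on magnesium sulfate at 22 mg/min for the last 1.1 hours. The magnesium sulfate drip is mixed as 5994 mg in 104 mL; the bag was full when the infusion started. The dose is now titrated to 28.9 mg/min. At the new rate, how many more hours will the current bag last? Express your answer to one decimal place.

2.6 hours

Initial rate:
22 mg/min × 60 min/hr = 1320 mg/hr
Concentration = 5994 mg ÷ 104 mL = 57.63462 mg/mL
Rate = 1320 mg/hr ÷ 57.63462 mg/mL = 22.9029 mL/hr
Volume infused so far = 22.9029 mL/hr × 1.1 hr = 25.19319 mL
Volume remaining = 104 − 25.19319 = 78.80681 mL
New rate:
28.9 mg/min × 60 min/hr = 1734 mg/hr
Rate = 1734 mg/hr ÷ 57.63462 mg/mL = 30.08609 mL/hr
Time remaining = 78.80681 mL ÷ 30.08609 mL/hr = 2.619377 hr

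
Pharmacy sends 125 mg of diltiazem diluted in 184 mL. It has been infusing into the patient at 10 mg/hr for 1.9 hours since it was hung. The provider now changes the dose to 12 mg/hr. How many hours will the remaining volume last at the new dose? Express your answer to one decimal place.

8.8 hours

Initial rate:
Concentration = 125 mg ÷ 184 mL = 0.6793478 mg/mL
Rate = 10 mg/hr ÷ 0.6793478 mg/mL = 14.72 mL/hr
Volume infused so far = 14.72 mL/hr × 1.9 hr = 27.968 mL
Volume remaining = 184 − 27.968 = 156.032 mL
New rate:
Rate = 12 mg/hr ÷ 0.6793478 mg/mL = 17.664 mL/hr
Time remaining = 156.032 mL ÷ 17.664 mL/hr = 8.833333 hr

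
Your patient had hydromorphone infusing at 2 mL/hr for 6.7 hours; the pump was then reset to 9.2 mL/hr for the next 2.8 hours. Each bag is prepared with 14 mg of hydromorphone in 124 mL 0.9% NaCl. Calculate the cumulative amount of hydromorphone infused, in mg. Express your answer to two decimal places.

Concentration = 14 mg ÷ 124 mL = 0.1129032 mg/mL
Stage 1: 2 mL/hr × 6.7 hr = 13.4 mL → 13.4 mL × 0.1129032 mg/mL = 1.512903 mg
Stage 2: 9.2 mL/hr × 2.8 hr = 25.76 mL → 25.76 mL × 0.1129032 mg/mL = 2.908387 mg
Total = 1.512903 + 2.908387 = 4.42129 mg

4.42 mg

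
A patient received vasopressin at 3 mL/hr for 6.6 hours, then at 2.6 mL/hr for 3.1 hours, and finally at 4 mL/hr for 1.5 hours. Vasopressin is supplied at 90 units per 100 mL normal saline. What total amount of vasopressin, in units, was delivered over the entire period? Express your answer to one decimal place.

Concentration = 90 units ÷ 100 mL = 0.9 units/mL
Stage 1: 3 mL/hr × 6.6 hr = 19.8 mL → 19.8 mL × 0.9 units/mL = 17.82 units
Stage 2: 2.6 mL/hr × 3.1 hr = 8.06 mL → 8.06 mL × 0.9 units/mL = 7.254 units
Stage 3: 4 mL/hr × 1.5 hr = 6 mL → 6 mL × 0.9 units/mL = 5.4 units
Total = 17.82 + 7.254 + 5.4 = 30.474 units

30.5 units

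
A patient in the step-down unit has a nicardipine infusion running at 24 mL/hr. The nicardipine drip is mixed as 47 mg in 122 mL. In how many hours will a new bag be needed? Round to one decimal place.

Duration = 122 mL ÷ 24 mL/hr = 5.083333 hr

5.1 hours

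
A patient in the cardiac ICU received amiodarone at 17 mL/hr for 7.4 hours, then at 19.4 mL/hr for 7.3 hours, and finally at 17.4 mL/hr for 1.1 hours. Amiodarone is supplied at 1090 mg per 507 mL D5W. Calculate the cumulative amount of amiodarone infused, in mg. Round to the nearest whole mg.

Concentration = 1090 mg ÷ 507 mL = 2.149901 mg/mL
Stage 1: 17 mL/hr × 7.4 hr = 125.8 mL → 125.8 mL × 2.149901 mg/mL = 270.4576 mg
Stage 2: 19.4 mL/hr × 7.3 hr = 141.62 mL → 141.62 mL × 2.149901 mg/mL = 304.469 mg
Stage 3: 17.4 mL/hr × 1.1 hr = 19.14 mL → 19.14 mL × 2.149901 mg/mL = 41.14911 mg
Total = 270.4576 + 304.469 + 41.14911 = 616.0757 mg

616 mg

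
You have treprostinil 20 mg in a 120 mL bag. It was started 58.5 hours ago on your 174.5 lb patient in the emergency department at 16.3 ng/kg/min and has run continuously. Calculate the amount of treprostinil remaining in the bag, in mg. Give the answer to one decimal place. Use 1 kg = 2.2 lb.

Weight = 174.5 lb ÷ 2.2 lb/kg = 79.31818 kg
Dose = 16.3 ng/kg/min × 79.31818 kg = 1292.886 ng/min
1292.886 ng/min × 60 min/hr = 77573.18 ng/hr
Concentration = 20 mg ÷ 120 mL = 0.1666667 mg/mL = 166666.7 ng/mL
Rate = 77573.18 ng/hr ÷ 166666.7 ng/mL = 0.4654391 mL/hr
Volume infused = 0.4654391 mL/hr × 58.5 hr = 27.22819 mL
Volume remaining = 120 − 27.22819 = 92.77181 mL
Drug remaining = 92.77181 mL × 166666.7 ng/mL = 15461969 ng = 15.46197 mg

15.5 mg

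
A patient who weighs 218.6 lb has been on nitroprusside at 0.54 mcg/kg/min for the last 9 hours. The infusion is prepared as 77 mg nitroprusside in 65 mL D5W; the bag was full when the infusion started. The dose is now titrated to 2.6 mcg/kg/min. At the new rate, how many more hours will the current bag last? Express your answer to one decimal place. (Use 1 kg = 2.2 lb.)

3.1 hours

Initial rate:
Weight = 218.6 lb ÷ 2.2 lb/kg = 99.36364 kg
Dose = 0.54 mcg/kg/min × 99.36364 kg = 53.65636 mcg/min
53.65636 mcg/min × 60 min/hr = 3219.382 mcg/hr
Concentration = 77 mg ÷ 65 mL = 1.184615 mg/mL = 1184.615 mcg/mL
Rate = 3219.382 mcg/hr ÷ 1184.615 mcg/mL = 2.71766 mL/hr
Volume infused so far = 2.71766 mL/hr × 9 hr = 24.45894 mL
Volume remaining = 65 − 24.45894 = 40.54106 mL
New rate:
Dose = 2.6 mcg/kg/min × 99.36364 kg = 258.3455 mcg/min
258.3455 mcg/min × 60 min/hr = 15500.73 mcg/hr
Rate = 15500.73 mcg/hr ÷ 1184.615 mcg/mL = 13.08503 mL/hr
Time remaining = 40.54106 mL ÷ 13.08503 mL/hr = 3.098278 hr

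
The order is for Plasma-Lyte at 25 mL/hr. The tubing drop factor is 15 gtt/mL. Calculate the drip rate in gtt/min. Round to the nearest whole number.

6 gtt/min

25 mL/hr ÷ 60 min/hr = 0.4166667 mL/min
0.4166667 mL/min × 15 gtt/mL = 6.25 gtt/min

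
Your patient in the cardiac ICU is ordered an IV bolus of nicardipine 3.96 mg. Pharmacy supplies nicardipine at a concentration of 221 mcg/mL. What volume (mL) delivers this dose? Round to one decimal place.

17.9 mL

Concentration = 221 mcg/mL = 0.221 mg/mL
Volume = 3.96 mg ÷ 0.221 mg/mL = 17.91855 mL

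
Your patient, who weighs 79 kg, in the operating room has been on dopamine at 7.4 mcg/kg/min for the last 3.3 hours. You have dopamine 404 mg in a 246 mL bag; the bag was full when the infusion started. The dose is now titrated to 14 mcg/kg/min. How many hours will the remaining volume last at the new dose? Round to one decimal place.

4.3 hours

Initial rate:
Dose = 7.4 mcg/kg/min × 79 kg = 584.6 mcg/min
584.6 mcg/min × 60 min/hr = 35076 mcg/hr
Concentration = 404 mg ÷ 246 mL = 1.642276 mg/mL = 1642.276 mcg/mL
Rate = 35076 mcg/hr ÷ 1642.276 mcg/mL = 21.35816 mL/hr
Volume infused so far = 21.35816 mL/hr × 3.3 hr = 70.48192 mL
Volume remaining = 246 − 70.48192 = 175.5181 mL
New rate:
Dose = 14 mcg/kg/min × 79 kg = 1106 mcg/min
1106 mcg/min × 60 min/hr = 66360 mcg/hr
Rate = 66360 mcg/hr ÷ 1642.276 mcg/mL = 40.40733 mL/hr
Time remaining = 175.5181 mL ÷ 40.40733 mL/hr = 4.343719 hr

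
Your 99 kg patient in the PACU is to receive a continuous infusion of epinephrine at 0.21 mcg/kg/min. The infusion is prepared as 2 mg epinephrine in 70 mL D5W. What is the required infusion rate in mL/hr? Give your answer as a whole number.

Dose = 0.21 mcg/kg/min × 99 kg = 20.79 mcg/min
20.79 mcg/min × 60 min/hr = 1247.4 mcg/hr
Concentration = 2 mg ÷ 70 mL = 0.02857143 mg/mL = 28.57143 mcg/mL
Rate = 1247.4 mcg/hr ÷ 28.57143 mcg/mL = 43.659 mL/hr

44 mL/hr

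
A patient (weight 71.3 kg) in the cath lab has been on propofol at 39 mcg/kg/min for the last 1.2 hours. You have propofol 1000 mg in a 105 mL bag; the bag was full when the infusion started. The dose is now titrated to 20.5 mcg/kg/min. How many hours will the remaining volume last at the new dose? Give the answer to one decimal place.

Initial rate:
Dose = 39 mcg/kg/min × 71.3 kg = 2780.7 mcg/min
2780.7 mcg/min × 60 min/hr = 166842 mcg/hr
Concentration = 1000 mg ÷ 105 mL = 9.52381 mg/mL = 9523.81 mcg/mL
Rate = 166842 mcg/hr ÷ 9523.81 mcg/mL = 17.51841 mL/hr
Volume infused so far = 17.51841 mL/hr × 1.2 hr = 21.02209 mL
Volume remaining = 105 − 21.02209 = 83.97791 mL
New rate:
Dose = 20.5 mcg/kg/min × 71.3 kg = 1461.65 mcg/min
1461.65 mcg/min × 60 min/hr = 87699 mcg/hr
Rate = 87699 mcg/hr ÷ 9523.81 mcg/mL = 9.208395 mL/hr
Time remaining = 83.97791 mL ÷ 9.208395 mL/hr = 9.119712 hr

9.1 hours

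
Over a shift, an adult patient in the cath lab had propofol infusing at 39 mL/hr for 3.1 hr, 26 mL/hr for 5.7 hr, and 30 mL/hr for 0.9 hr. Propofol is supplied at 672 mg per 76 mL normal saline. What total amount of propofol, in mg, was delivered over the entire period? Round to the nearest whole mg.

2618 mg

Concentration = 672 mg ÷ 76 mL = 8.842105 mg/mL
Stage 1: 39 mL/hr × 3.1 hr = 120.9 mL → 120.9 mL × 8.842105 mg/mL = 1069.011 mg
Stage 2: 26 mL/hr × 5.7 hr = 148.2 mL → 148.2 mL × 8.842105 mg/mL = 1310.4 mg
Stage 3: 30 mL/hr × 0.9 hr = 27 mL → 27 mL × 8.842105 mg/mL = 238.7368 mg
Total = 1069.011 + 1310.4 + 238.7368 = 2618.147 mg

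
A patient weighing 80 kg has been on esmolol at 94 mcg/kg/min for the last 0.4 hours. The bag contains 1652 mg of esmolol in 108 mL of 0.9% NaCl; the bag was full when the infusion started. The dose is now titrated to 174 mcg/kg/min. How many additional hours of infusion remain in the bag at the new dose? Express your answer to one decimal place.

1.8 hours

Initial rate:
Dose = 94 mcg/kg/min × 80 kg = 7520 mcg/min
7520 mcg/min × 60 min/hr = 451200 mcg/hr
Concentration = 1652 mg ÷ 108 mL = 15.2963 mg/mL = 15296.3 mcg/mL
Rate = 451200 mcg/hr ÷ 15296.3 mcg/mL = 29.49734 mL/hr
Volume infused so far = 29.49734 mL/hr × 0.4 hr = 11.79893 mL
Volume remaining = 108 − 11.79893 = 96.20107 mL
New rate:
Dose = 174 mcg/kg/min × 80 kg = 13920 mcg/min
13920 mcg/min × 60 min/hr = 835200 mcg/hr
Rate = 835200 mcg/hr ÷ 15296.3 mcg/mL = 54.60145 mL/hr
Time remaining = 96.20107 mL ÷ 54.60145 mL/hr = 1.761877 hr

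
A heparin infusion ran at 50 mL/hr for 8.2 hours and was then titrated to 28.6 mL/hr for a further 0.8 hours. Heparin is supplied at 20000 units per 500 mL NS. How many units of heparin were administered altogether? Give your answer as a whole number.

Concentration = 20000 units ÷ 500 mL = 40 units/mL
Stage 1: 50 mL/hr × 8.2 hr = 410 mL → 410 mL × 40 units/mL = 16400 units
Stage 2: 28.6 mL/hr × 0.8 hr = 22.88 mL → 22.88 mL × 40 units/mL = 915.2 units
Total = 16400 + 915.2 = 17315.2 units

17315 units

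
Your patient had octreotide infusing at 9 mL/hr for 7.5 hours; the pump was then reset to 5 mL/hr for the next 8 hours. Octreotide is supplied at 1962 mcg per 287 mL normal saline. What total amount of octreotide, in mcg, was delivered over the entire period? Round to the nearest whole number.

735 mcg

Concentration = 1962 mcg ÷ 287 mL = 6.836237 mcg/mL
Stage 1: 9 mL/hr × 7.5 hr = 67.5 mL → 67.5 mL × 6.836237 mcg/mL = 461.446 mcg
Stage 2: 5 mL/hr × 8 hr = 40 mL → 40 mL × 6.836237 mcg/mL = 273.4495 mcg
Total = 461.446 + 273.4495 = 734.8955 mcg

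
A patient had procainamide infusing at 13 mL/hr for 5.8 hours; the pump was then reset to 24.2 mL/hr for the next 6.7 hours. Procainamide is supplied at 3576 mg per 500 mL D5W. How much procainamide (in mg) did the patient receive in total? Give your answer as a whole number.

Concentration = 3576 mg ÷ 500 mL = 7.152 mg/mL
Stage 1: 13 mL/hr × 5.8 hr = 75.4 mL → 75.4 mL × 7.152 mg/mL = 539.2608 mg
Stage 2: 24.2 mL/hr × 6.7 hr = 162.14 mL → 162.14 mL × 7.152 mg/mL = 1159.625 mg
Total = 539.2608 + 1159.625 = 1698.886 mg

1699 mg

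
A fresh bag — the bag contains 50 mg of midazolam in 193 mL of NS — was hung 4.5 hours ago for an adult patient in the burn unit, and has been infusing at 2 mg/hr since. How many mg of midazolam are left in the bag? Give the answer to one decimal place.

Concentration = 50 mg ÷ 193 mL = 0.2590674 mg/mL
Rate = 2 mg/hr ÷ 0.2590674 mg/mL = 7.72 mL/hr
Volume infused = 7.72 mL/hr × 4.5 hr = 34.74 mL
Volume remaining = 193 − 34.74 = 158.26 mL
Drug remaining = 158.26 mL × 0.2590674 mg/mL = 41 mg

41.0 mg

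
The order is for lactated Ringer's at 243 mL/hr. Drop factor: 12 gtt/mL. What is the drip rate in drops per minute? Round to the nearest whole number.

243 mL/hr ÷ 60 min/hr = 4.05 mL/min
4.05 mL/min × 12 gtt/mL = 48.6 gtt/min

49 gtt/min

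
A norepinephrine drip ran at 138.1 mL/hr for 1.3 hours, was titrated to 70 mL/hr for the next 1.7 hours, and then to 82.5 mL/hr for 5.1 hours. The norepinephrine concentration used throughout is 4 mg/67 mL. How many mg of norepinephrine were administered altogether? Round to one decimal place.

42.9 mg

Concentration = 4 mg ÷ 67 mL = 0.05970149 mg/mL
Stage 1: 138.1 mL/hr × 1.3 hr = 179.53 mL → 179.53 mL × 0.05970149 mg/mL = 10.71821 mg
Stage 2: 70 mL/hr × 1.7 hr = 119 mL → 119 mL × 0.05970149 mg/mL = 7.104478 mg
Stage 3: 82.5 mL/hr × 5.1 hr = 420.75 mL → 420.75 mL × 0.05970149 mg/mL = 25.1194 mg
Total = 10.71821 + 7.104478 + 25.1194 = 42.94209 mg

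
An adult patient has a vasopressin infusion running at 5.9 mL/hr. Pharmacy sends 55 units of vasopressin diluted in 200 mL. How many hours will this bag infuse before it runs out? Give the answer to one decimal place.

33.9 hours

Duration = 200 mL ÷ 5.9 mL/hr = 33.89831 hr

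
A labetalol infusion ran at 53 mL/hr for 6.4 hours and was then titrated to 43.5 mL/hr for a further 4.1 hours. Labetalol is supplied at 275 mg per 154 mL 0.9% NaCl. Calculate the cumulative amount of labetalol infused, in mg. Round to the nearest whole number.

924 mg

Concentration = 275 mg ÷ 154 mL = 1.785714 mg/mL
Stage 1: 53 mL/hr × 6.4 hr = 339.2 mL → 339.2 mL × 1.785714 mg/mL = 605.7143 mg
Stage 2: 43.5 mL/hr × 4.1 hr = 178.35 mL → 178.35 mL × 1.785714 mg/mL = 318.4821 mg
Total = 605.7143 + 318.4821 = 924.1964 mg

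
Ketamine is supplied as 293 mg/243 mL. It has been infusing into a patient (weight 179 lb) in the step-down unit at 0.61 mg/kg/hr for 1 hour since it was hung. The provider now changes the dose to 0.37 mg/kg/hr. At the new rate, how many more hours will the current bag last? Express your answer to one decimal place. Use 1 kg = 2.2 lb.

8.1 hours

Initial rate:
Weight = 179 lb ÷ 2.2 lb/kg = 81.36364 kg
Dose = 0.61 mg/kg/hr × 81.36364 kg = 49.63182 mg/hr
Concentration = 293 mg ÷ 243 mL = 1.205761 mg/mL
Rate = 49.63182 mg/hr ÷ 1.205761 mg/mL = 41.16222 mL/hr
Volume infused so far = 41.16222 mL/hr × 1 hr = 41.16222 mL
Volume remaining = 243 − 41.16222 = 201.8378 mL
New rate:
Dose = 0.37 mg/kg/hr × 81.36364 kg = 30.10455 mg/hr
Rate = 30.10455 mg/hr ÷ 1.205761 mg/mL = 24.96725 mL/hr
Time remaining = 201.8378 mL ÷ 24.96725 mL/hr = 8.084101 hr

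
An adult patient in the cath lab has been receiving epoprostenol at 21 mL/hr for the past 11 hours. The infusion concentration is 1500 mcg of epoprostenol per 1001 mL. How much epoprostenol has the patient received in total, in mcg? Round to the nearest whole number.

Concentration = 1500 mcg ÷ 1001 mL = 1.498501 mcg/mL = 1498.501 ng/mL
Drug rate = 21 mL/hr × 1498.501 ng/mL = 31468.53 ng/hr
Total = 31468.53 ng/hr × 11 hr = 346153.8 ng = 346.1538 mcg

346 mcg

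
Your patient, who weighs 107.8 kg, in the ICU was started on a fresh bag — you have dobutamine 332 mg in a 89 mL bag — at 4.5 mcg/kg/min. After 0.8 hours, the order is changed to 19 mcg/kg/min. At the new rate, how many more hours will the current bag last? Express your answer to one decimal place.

2.5 hours

Initial rate:
Dose = 4.5 mcg/kg/min × 107.8 kg = 485.1 mcg/min
485.1 mcg/min × 60 min/hr = 29106 mcg/hr
Concentration = 332 mg ÷ 89 mL = 3.730337 mg/mL = 3730.337 mcg/mL
Rate = 29106 mcg/hr ÷ 3730.337 mcg/mL = 7.802512 mL/hr
Volume infused so far = 7.802512 mL/hr × 0.8 hr = 6.24201 mL
Volume remaining = 89 − 6.24201 = 82.75799 mL
New rate:
Dose = 19 mcg/kg/min × 107.8 kg = 2048.2 mcg/min
2048.2 mcg/min × 60 min/hr = 122892 mcg/hr
Rate = 122892 mcg/hr ÷ 3730.337 mcg/mL = 32.94394 mL/hr
Time remaining = 82.75799 mL ÷ 32.94394 mL/hr = 2.512085 hr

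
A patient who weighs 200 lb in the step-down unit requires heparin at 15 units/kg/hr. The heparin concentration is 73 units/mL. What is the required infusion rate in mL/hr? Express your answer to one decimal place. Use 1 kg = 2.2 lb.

18.7 mL/hr

Weight = 200 lb ÷ 2.2 lb/kg = 90.90909 kg
Dose = 15 units/kg/hr × 90.90909 kg = 1363.636 units/hr
Rate = 1363.636 units/hr ÷ 73 units/mL = 18.67995 mL/hr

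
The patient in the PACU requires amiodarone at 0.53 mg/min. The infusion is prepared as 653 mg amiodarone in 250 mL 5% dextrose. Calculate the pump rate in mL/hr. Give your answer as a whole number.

0.53 mg/min × 60 min/hr = 31.8 mg/hr
Concentration = 653 mg ÷ 250 mL = 2.612 mg/mL
Rate = 31.8 mg/hr ÷ 2.612 mg/mL = 12.17458 mL/hr

12 mL/hr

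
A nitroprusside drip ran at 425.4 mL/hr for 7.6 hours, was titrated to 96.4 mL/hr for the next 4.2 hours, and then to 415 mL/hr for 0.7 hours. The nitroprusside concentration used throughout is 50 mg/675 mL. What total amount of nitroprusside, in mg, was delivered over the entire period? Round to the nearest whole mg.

Concentration = 50 mg ÷ 675 mL = 0.07407407 mg/mL
Stage 1: 425.4 mL/hr × 7.6 hr = 3233.04 mL → 3233.04 mL × 0.07407407 mg/mL = 239.4844 mg
Stage 2: 96.4 mL/hr × 4.2 hr = 404.88 mL → 404.88 mL × 0.07407407 mg/mL = 29.99111 mg
Stage 3: 415 mL/hr × 0.7 hr = 290.5 mL → 290.5 mL × 0.07407407 mg/mL = 21.51852 mg
Total = 239.4844 + 29.99111 + 21.51852 = 290.9941 mg

291 mg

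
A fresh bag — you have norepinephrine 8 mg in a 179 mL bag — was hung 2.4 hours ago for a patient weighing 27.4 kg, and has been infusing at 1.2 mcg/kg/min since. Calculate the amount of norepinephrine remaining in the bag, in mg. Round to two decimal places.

3.27 mg

Dose = 1.2 mcg/kg/min × 27.4 kg = 32.88 mcg/min
32.88 mcg/min × 60 min/hr = 1972.8 mcg/hr
Concentration = 8 mg ÷ 179 mL = 0.04469274 mg/mL = 44.69274 mcg/mL
Rate = 1972.8 mcg/hr ÷ 44.69274 mcg/mL = 44.1414 mL/hr
Volume infused = 44.1414 mL/hr × 2.4 hr = 105.9394 mL
Volume remaining = 179 − 105.9394 = 73.06064 mL
Drug remaining = 73.06064 mL × 44.69274 mcg/mL = 3265.28 mcg = 3.26528 mg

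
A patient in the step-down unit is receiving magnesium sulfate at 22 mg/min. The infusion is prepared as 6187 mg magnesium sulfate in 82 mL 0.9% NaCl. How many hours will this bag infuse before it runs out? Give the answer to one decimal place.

4.7 hours

22 mg/min × 60 min/hr = 1320 mg/hr
Concentration = 6187 mg ÷ 82 mL = 75.45122 mg/mL
Rate = 1320 mg/hr ÷ 75.45122 mg/mL = 17.49475 mL/hr
Duration = 82 mL ÷ 17.49475 mL/hr = 4.687121 hr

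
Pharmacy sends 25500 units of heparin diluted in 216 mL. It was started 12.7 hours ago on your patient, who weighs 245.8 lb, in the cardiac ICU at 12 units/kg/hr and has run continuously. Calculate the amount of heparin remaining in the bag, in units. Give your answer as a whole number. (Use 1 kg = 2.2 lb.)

8473 units

Weight = 245.8 lb ÷ 2.2 lb/kg = 111.7273 kg
Dose = 12 units/kg/hr × 111.7273 kg = 1340.727 units/hr
Concentration = 25500 units ÷ 216 mL = 118.0556 units/mL
Rate = 1340.727 units/hr ÷ 118.0556 units/mL = 11.35675 mL/hr
Volume infused = 11.35675 mL/hr × 12.7 hr = 144.2307 mL
Volume remaining = 216 − 144.2307 = 71.76929 mL
Drug remaining = 71.76929 mL × 118.0556 units/mL = 8472.764 units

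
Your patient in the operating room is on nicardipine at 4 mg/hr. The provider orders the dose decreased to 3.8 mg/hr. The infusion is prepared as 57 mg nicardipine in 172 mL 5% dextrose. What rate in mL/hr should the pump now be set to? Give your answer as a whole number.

11 mL/hr

Concentration = 57 mg ÷ 172 mL = 0.3313953 mg/mL
Rate = 3.8 mg/hr ÷ 0.3313953 mg/mL = 11.46667 mL/hr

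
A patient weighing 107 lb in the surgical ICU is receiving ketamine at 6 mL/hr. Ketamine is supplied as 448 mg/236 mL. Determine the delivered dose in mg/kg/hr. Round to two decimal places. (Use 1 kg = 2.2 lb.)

Weight = 107 lb ÷ 2.2 lb/kg = 48.63636 kg
Concentration = 448 mg ÷ 236 mL = 1.898305 mg/mL
Drug rate = 6 mL/hr × 1.898305 mg/mL = 11.38983 mg/hr
11.38983 mg/hr ÷ 48.63636 kg = 0.2341834 mg/kg/hr

0.23 mg/kg/hr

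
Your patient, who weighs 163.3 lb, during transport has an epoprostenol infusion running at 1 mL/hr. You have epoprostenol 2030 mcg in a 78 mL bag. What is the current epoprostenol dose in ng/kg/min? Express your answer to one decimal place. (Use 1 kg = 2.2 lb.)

5.8 ng/kg/min

Weight = 163.3 lb ÷ 2.2 lb/kg = 74.22727 kg
Concentration = 2030 mcg ÷ 78 mL = 26.02564 mcg/mL = 26025.64 ng/mL
Drug rate = 1 mL/hr × 26025.64 ng/mL = 26025.64 ng/hr
26025.64 ng/hr ÷ 60 min/hr = 433.7607 ng/min
433.7607 ng/min ÷ 74.22727 kg = 5.843683 ng/kg/min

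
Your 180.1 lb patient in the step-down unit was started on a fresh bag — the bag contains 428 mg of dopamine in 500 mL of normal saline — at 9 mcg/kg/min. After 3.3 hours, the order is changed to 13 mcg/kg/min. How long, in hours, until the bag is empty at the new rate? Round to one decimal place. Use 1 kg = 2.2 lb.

4.4 hours

Initial rate:
Weight = 180.1 lb ÷ 2.2 lb/kg = 81.86364 kg
Dose = 9 mcg/kg/min × 81.86364 kg = 736.7727 mcg/min
736.7727 mcg/min × 60 min/hr = 44206.36 mcg/hr
Concentration = 428 mg ÷ 500 mL = 0.856 mg/mL = 856 mcg/mL
Rate = 44206.36 mcg/hr ÷ 856 mcg/mL = 51.64295 mL/hr
Volume infused so far = 51.64295 mL/hr × 3.3 hr = 170.4217 mL
Volume remaining = 500 − 170.4217 = 329.5783 mL
New rate:
Dose = 13 mcg/kg/min × 81.86364 kg = 1064.227 mcg/min
1064.227 mcg/min × 60 min/hr = 63853.64 mcg/hr
Rate = 63853.64 mcg/hr ÷ 856 mcg/mL = 74.59537 mL/hr
Time remaining = 329.5783 mL ÷ 74.59537 mL/hr = 4.418214 hr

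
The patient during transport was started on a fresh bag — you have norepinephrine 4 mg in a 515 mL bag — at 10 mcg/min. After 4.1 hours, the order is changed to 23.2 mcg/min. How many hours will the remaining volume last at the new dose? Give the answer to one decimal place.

1.1 hours

Initial rate:
10 mcg/min × 60 min/hr = 600 mcg/hr
Concentration = 4 mg ÷ 515 mL = 0.00776699 mg/mL = 7.76699 mcg/mL
Rate = 600 mcg/hr ÷ 7.76699 mcg/mL = 77.25 mL/hr
Volume infused so far = 77.25 mL/hr × 4.1 hr = 316.725 mL
Volume remaining = 515 − 316.725 = 198.275 mL
New rate:
23.2 mcg/min × 60 min/hr = 1392 mcg/hr
Rate = 1392 mcg/hr ÷ 7.76699 mcg/mL = 179.22 mL/hr
Time remaining = 198.275 mL ÷ 179.22 mL/hr = 1.106322 hr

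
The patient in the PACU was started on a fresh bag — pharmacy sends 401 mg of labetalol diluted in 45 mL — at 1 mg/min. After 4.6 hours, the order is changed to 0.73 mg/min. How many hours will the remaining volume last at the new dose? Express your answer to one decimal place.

2.9 hours

Initial rate:
1 mg/min × 60 min/hr = 60 mg/hr
Concentration = 401 mg ÷ 45 mL = 8.911111 mg/mL
Rate = 60 mg/hr ÷ 8.911111 mg/mL = 6.733167 mL/hr
Volume infused so far = 6.733167 mL/hr × 4.6 hr = 30.97257 mL
Volume remaining = 45 − 30.97257 = 14.02743 mL
New rate:
0.73 mg/min × 60 min/hr = 43.8 mg/hr
Rate = 43.8 mg/hr ÷ 8.911111 mg/mL = 4.915212 mL/hr
Time remaining = 14.02743 mL ÷ 4.915212 mL/hr = 2.853881 hr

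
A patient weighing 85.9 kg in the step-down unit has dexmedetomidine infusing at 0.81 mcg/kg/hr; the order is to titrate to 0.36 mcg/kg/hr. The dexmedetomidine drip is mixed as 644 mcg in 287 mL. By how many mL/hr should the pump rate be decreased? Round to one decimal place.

17.2 mL/hr

At the current dose:
Dose = 0.81 mcg/kg/hr × 85.9 kg = 69.579 mcg/hr
Concentration = 644 mcg ÷ 287 mL = 2.243902 mcg/mL
Rate = 69.579 mcg/hr ÷ 2.243902 mcg/mL = 31.00803 mL/hr
At the new dose:
Dose = 0.36 mcg/kg/hr × 85.9 kg = 30.924 mcg/hr
Rate = 30.924 mcg/hr ÷ 2.243902 mcg/mL = 13.78135 mL/hr
Change = 13.78135 − 31.00803 = -17.22668 mL/hr → 17.22668 mL/hr decrease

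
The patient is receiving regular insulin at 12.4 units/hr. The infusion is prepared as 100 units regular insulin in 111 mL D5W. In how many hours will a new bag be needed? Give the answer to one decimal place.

8.1 hours

Concentration = 100 units ÷ 111 mL = 0.9009009 units/mL
Rate = 12.4 units/hr ÷ 0.9009009 units/mL = 13.764 mL/hr
Duration = 111 mL ÷ 13.764 mL/hr = 8.064516 hr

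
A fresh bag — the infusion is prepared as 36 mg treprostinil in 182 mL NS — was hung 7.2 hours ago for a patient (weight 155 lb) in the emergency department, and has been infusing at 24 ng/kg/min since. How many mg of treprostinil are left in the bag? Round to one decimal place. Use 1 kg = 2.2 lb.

Weight = 155 lb ÷ 2.2 lb/kg = 70.45455 kg
Dose = 24 ng/kg/min × 70.45455 kg = 1690.909 ng/min
1690.909 ng/min × 60 min/hr = 101454.5 ng/hr
Concentration = 36 mg ÷ 182 mL = 0.1978022 mg/mL = 197802.2 ng/mL
Rate = 101454.5 ng/hr ÷ 197802.2 ng/mL = 0.5129091 mL/hr
Volume infused = 0.5129091 mL/hr × 7.2 hr = 3.692945 mL
Volume remaining = 182 − 3.692945 = 178.3071 mL
Drug remaining = 178.3071 mL × 197802.2 ng/mL = 35269527 ng = 35.26953 mg

35.3 mg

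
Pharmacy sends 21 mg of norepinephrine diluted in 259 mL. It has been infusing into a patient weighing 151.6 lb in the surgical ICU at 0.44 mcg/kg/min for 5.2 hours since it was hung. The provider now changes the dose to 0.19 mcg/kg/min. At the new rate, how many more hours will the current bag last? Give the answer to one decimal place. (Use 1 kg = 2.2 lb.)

Initial rate:
Weight = 151.6 lb ÷ 2.2 lb/kg = 68.90909 kg
Dose = 0.44 mcg/kg/min × 68.90909 kg = 30.32 mcg/min
30.32 mcg/min × 60 min/hr = 1819.2 mcg/hr
Concentration = 21 mg ÷ 259 mL = 0.08108108 mg/mL = 81.08108 mcg/mL
Rate = 1819.2 mcg/hr ÷ 81.08108 mcg/mL = 22.4368 mL/hr
Volume infused so far = 22.4368 mL/hr × 5.2 hr = 116.6714 mL
Volume remaining = 259 − 116.6714 = 142.3286 mL
New rate:
Dose = 0.19 mcg/kg/min × 68.90909 kg = 13.09273 mcg/min
13.09273 mcg/min × 60 min/hr = 785.5636 mcg/hr
Rate = 785.5636 mcg/hr ÷ 81.08108 mcg/mL = 9.688618 mL/hr
Time remaining = 142.3286 mL ÷ 9.688618 mL/hr = 14.69029 hr

14.7 hours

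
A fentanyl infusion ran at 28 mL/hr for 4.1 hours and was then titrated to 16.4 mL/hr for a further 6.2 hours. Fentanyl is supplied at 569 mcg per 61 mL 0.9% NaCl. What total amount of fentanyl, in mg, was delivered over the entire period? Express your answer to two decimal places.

Concentration = 569 mcg ÷ 61 mL = 9.327869 mcg/mL
Stage 1: 28 mL/hr × 4.1 hr = 114.8 mL → 114.8 mL × 9.327869 mcg/mL = 1070.839 mcg
Stage 2: 16.4 mL/hr × 6.2 hr = 101.68 mL → 101.68 mL × 9.327869 mcg/mL = 948.4577 mcg
Total = 1070.839 + 948.4577 = 2019.297 mcg = 2.019297 mg

2.02 mg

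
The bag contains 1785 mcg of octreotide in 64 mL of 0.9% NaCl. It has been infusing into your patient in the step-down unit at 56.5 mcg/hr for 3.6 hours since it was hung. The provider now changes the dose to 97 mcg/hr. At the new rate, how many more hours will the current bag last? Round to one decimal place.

Initial rate:
Concentration = 1785 mcg ÷ 64 mL = 27.89062 mcg/mL
Rate = 56.5 mcg/hr ÷ 27.89062 mcg/mL = 2.02577 mL/hr
Volume infused so far = 2.02577 mL/hr × 3.6 hr = 7.292773 mL
Volume remaining = 64 − 7.292773 = 56.70723 mL
New rate:
Rate = 97 mcg/hr ÷ 27.89062 mcg/mL = 3.477871 mL/hr
Time remaining = 56.70723 mL ÷ 3.477871 mL/hr = 16.30515 hr

16.3 hours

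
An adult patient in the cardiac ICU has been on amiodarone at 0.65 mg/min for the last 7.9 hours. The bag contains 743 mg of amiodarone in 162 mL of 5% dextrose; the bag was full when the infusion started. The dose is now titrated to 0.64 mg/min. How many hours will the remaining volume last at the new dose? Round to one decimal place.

Initial rate:
0.65 mg/min × 60 min/hr = 39 mg/hr
Concentration = 743 mg ÷ 162 mL = 4.58642 mg/mL
Rate = 39 mg/hr ÷ 4.58642 mg/mL = 8.503365 mL/hr
Volume infused so far = 8.503365 mL/hr × 7.9 hr = 67.17658 mL
Volume remaining = 162 − 67.17658 = 94.82342 mL
New rate:
0.64 mg/min × 60 min/hr = 38.4 mg/hr
Rate = 38.4 mg/hr ÷ 4.58642 mg/mL = 8.372544 mL/hr
Time remaining = 94.82342 mL ÷ 8.372544 mL/hr = 11.32552 hr

11.3 hours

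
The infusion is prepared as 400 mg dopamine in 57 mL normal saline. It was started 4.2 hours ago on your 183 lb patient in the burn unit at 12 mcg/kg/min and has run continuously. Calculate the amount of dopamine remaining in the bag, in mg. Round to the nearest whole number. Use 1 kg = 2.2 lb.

Weight = 183 lb ÷ 2.2 lb/kg = 83.18182 kg
Dose = 12 mcg/kg/min × 83.18182 kg = 998.1818 mcg/min
998.1818 mcg/min × 60 min/hr = 59890.91 mcg/hr
Concentration = 400 mg ÷ 57 mL = 7.017544 mg/mL = 7017.544 mcg/mL
Rate = 59890.91 mcg/hr ÷ 7017.544 mcg/mL = 8.534455 mL/hr
Volume infused = 8.534455 mL/hr × 4.2 hr = 35.84471 mL
Volume remaining = 57 − 35.84471 = 21.15529 mL
Drug remaining = 21.15529 mL × 7017.544 mcg/mL = 148458.2 mcg = 148.4582 mg

148 mg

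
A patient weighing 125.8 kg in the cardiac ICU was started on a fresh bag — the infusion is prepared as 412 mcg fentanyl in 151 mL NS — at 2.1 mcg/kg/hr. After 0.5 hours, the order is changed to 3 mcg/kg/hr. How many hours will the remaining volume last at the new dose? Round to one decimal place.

0.7 hours

Initial rate:
Dose = 2.1 mcg/kg/hr × 125.8 kg = 264.18 mcg/hr
Concentration = 412 mcg ÷ 151 mL = 2.728477 mcg/mL
Rate = 264.18 mcg/hr ÷ 2.728477 mcg/mL = 96.82325 mL/hr
Volume infused so far = 96.82325 mL/hr × 0.5 hr = 48.41163 mL
Volume remaining = 151 − 48.41163 = 102.5884 mL
New rate:
Dose = 3 mcg/kg/hr × 125.8 kg = 377.4 mcg/hr
Rate = 377.4 mcg/hr ÷ 2.728477 mcg/mL = 138.3189 mL/hr
Time remaining = 102.5884 mL ÷ 138.3189 mL/hr = 0.7416799 hr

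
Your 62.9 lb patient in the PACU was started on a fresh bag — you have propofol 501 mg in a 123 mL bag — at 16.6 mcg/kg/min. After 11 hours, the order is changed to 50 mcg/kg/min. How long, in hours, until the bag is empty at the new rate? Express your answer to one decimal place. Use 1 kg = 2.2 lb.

2.2 hours

Initial rate:
Weight = 62.9 lb ÷ 2.2 lb/kg = 28.59091 kg
Dose = 16.6 mcg/kg/min × 28.59091 kg = 474.6091 mcg/min
474.6091 mcg/min × 60 min/hr = 28476.55 mcg/hr
Concentration = 501 mg ÷ 123 mL = 4.073171 mg/mL = 4073.171 mcg/mL
Rate = 28476.55 mcg/hr ÷ 4073.171 mcg/mL = 6.991248 mL/hr
Volume infused so far = 6.991248 mL/hr × 11 hr = 76.90372 mL
Volume remaining = 123 − 76.90372 = 46.09628 mL
New rate:
Dose = 50 mcg/kg/min × 28.59091 kg = 1429.545 mcg/min
1429.545 mcg/min × 60 min/hr = 85772.73 mcg/hr
Rate = 85772.73 mcg/hr ÷ 4073.171 mcg/mL = 21.05797 mL/hr
Time remaining = 46.09628 mL ÷ 21.05797 mL/hr = 2.189017 hr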